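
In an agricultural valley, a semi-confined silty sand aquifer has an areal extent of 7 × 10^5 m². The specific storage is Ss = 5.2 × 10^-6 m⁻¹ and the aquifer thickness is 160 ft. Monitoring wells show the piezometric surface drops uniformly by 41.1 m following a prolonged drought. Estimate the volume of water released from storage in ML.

ΔV ≈ 7.3 ML

b = 160 ft = 48.77 m
S = Ss × b = 5.2 × 10^-6 m⁻¹ × 48.77 m = 2.536 × 10^-4
ΔV = S × A × Δh = 2.536 × 10^-4 × 7 × 10^5 m² × 41.1 m = 7296 m³
ΔV = 7296 m³ = 7.296 ML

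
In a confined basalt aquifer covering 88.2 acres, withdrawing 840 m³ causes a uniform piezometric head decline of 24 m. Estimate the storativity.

S ≈ 9.8 × 10^-5

A = 88.2 acres = 3.569 × 10^5 m²
S = ΔV / (A × Δh) = 840 m³ / (3.569 × 10^5 m² × 24 m) = 9.806 × 10^-5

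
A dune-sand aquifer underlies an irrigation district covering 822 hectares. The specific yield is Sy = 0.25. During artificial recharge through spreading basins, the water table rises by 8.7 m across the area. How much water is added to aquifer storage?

A = 822 hectares = 8.22 × 10^6 m²
ΔV = Sy × A × Δh = 0.25 × 8.22 × 10^6 m² × 8.7 m = 1.788 × 10^7 m³

ΔV ≈ 1.79 × 10^7 m³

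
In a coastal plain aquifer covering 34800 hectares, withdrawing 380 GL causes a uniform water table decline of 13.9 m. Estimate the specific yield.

Sy ≈ 0.079

A = 34800 hectares = 3.48 × 10^8 m²
ΔV = 380 GL = 3.8 × 10^8 m³
Sy = ΔV / (A × Δh) = 3.8 × 10^8 m³ / (3.48 × 10^8 m² × 13.9 m) = 0.07856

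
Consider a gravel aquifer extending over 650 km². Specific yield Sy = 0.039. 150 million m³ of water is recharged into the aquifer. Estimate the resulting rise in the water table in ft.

A = 650 km² = 6.5 × 10^8 m²
ΔV = 150 million m³ = 1.5 × 10^8 m³
Δh = ΔV / (Sy × A) = 1.5 × 10^8 m³ / (0.039 × 6.5 × 10^8 m²) = 5.917 m
Δh = 5.917 m = 19.41 ft

Δh ≈ 19.4 ft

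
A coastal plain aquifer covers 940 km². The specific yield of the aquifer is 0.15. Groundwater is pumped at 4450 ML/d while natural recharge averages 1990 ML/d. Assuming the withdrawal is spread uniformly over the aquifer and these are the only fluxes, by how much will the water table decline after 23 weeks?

A = 940 km² = 9.4 × 10^8 m²
Net abstraction = 4450 − 1990 = 2460 ML/d
Q_net = 2460 ML/d = 2.46 × 10^6 m³/d
t = 23 weeks = 161 d
ΔV = Q × t = 2.46 × 10^6 m³/d × 161 d = 3.961 × 10^8 m³
Δh = ΔV / (Sy × A) = 3.961 × 10^8 / (0.15 × 9.4 × 10^8) = 2.809 m

Δh ≈ 2.81 m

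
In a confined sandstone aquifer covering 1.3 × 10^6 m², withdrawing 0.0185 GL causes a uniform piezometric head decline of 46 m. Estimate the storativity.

ΔV = 0.0185 GL = 18500 m³
S = ΔV / (A × Δh) = 18500 m³ / (1.3 × 10^6 m² × 46 m) = 3.094 × 10^-4

S ≈ 3.1 × 10^-4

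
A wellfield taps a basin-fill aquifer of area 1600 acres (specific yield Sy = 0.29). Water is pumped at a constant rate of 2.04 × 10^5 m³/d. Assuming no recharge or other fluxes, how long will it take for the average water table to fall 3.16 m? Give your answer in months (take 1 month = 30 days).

A = 1600 acres = 6.475 × 10^6 m²
ΔV = Sy × A × Δh = 0.29 × 6.475 × 10^6 × 3.16 = 5.934 × 10^6 m³
t = ΔV / Q = 5.934 × 10^6 m³ / 2.04 × 10^5 m³/d = 29.09 d
t = 29.09 d ≈ 0.9696 months

t ≈ 0.97 months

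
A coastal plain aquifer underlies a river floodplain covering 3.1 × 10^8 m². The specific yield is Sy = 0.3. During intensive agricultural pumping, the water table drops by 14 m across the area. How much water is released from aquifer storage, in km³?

ΔV ≈ 1.3 km³

ΔV = Sy × A × Δh = 0.3 × 3.1 × 10^8 m² × 14 m = 1.302 × 10^9 m³
ΔV = 1.302 × 10^9 m³ = 1.302 km³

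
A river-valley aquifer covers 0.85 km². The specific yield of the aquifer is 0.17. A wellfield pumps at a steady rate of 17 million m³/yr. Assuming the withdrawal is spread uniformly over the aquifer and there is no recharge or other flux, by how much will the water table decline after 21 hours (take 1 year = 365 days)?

A = 0.85 km² = 8.5 × 10^5 m²
Q = 17 million m³/yr = 46580 m³/d
t = 21 hours = 0.875 d
ΔV = Q × t = 46580 m³/d × 0.875 d = 40750 m³
Δh = ΔV / (Sy × A) = 40750 / (0.17 × 8.5 × 10^5) = 0.282 m

Δh ≈ 0.282 m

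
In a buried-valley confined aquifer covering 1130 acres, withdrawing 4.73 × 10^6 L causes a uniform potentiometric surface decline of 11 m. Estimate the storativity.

A = 1130 acres = 4.573 × 10^6 m²
ΔV = 4.73 × 10^6 L = 4730 m³
S = ΔV / (A × Δh) = 4730 m³ / (4.573 × 10^6 m² × 11 m) = 9.403 × 10^-5

S ≈ 9.4 × 10^-5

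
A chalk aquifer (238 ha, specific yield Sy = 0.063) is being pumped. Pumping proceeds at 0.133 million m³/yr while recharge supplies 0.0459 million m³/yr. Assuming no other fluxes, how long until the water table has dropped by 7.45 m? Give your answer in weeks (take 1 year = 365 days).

A = 238 ha = 2.38 × 10^6 m²
ΔV = Sy × A × Δh = 0.063 × 2.38 × 10^6 × 7.45 = 1.117 × 10^6 m³
Net withdrawal = 0.133 − 0.0459 = 0.0871 million m³/yr = 238.6 m³/d
t = ΔV / Q = 1.117 × 10^6 m³ / 238.6 m³/d = 4681 d
t = 4681 d ≈ 668.7 weeks

t ≈ 669 weeks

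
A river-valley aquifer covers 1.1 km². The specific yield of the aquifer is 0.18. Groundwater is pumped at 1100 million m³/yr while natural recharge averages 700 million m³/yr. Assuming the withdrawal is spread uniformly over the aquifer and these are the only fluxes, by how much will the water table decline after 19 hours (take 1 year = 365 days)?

Δh ≈ 4.38 m

A = 1.1 km² = 1.1 × 10^6 m²
Net abstraction = 1100 − 700 = 400 million m³/yr
Q_net = 400 million m³/yr = 1.096 × 10^6 m³/d
t = 19 hours = 0.7917 d
ΔV = Q × t = 1.096 × 10^6 m³/d × 0.7917 d = 8.676 × 10^5 m³
Δh = ΔV / (Sy × A) = 8.676 × 10^5 / (0.18 × 1.1 × 10^6) = 4.382 m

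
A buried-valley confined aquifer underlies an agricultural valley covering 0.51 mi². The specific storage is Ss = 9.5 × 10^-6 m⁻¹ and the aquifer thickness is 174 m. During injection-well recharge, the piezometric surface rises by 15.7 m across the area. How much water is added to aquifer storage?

ΔV ≈ 34300 m³

S = Ss × b = 9.5 × 10^-6 m⁻¹ × 174 m = 1.653 × 10^-3
A = 0.51 mi² = 1.321 × 10^6 m²
ΔV = S × A × Δh = 0.001653 × 1.321 × 10^6 m² × 15.7 m = 34280 m³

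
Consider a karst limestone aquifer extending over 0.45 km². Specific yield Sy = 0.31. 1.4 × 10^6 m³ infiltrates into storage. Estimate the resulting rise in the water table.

A = 0.45 km² = 4.5 × 10^5 m²
Δh = ΔV / (Sy × A) = 1.4 × 10^6 m³ / (0.31 × 4.5 × 10^5 m²) = 10.04 m

Δh ≈ 10 m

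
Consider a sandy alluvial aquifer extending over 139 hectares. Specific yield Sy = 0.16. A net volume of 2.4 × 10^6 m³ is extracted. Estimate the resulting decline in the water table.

A = 139 hectares = 1.39 × 10^6 m²
Δh = ΔV / (Sy × A) = 2.4 × 10^6 m³ / (0.16 × 1.39 × 10^6 m²) = 10.79 m

Δh ≈ 10.8 m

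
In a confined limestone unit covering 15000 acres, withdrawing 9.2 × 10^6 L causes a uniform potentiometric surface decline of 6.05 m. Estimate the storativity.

A = 15000 acres = 6.07 × 10^7 m²
ΔV = 9.2 × 10^6 L = 9200 m³
S = ΔV / (A × Δh) = 9200 m³ / (6.07 × 10^7 m² × 6.05 m) = 2.505 × 10^-5

S ≈ 2.5 × 10^-5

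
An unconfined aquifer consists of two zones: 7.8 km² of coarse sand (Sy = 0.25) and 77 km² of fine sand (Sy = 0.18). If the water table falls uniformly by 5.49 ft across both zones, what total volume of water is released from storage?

A₁ = 7.8 km² = 7.8 × 10^6 m²; A₂ = 77 km² = 7.7 × 10^7 m²
Δh = 5.49 ft = 1.673 m
ΔV₁ = 0.25 × 7.8 × 10^6 × 1.673 = 3.263 × 10^6 m³
ΔV₂ = 0.18 × 7.7 × 10^7 × 1.673 = 2.319 × 10^7 m³
ΔV = ΔV₁ + ΔV₂ = 2.646 × 10^7 m³

ΔV ≈ 2.65 × 10^7 m³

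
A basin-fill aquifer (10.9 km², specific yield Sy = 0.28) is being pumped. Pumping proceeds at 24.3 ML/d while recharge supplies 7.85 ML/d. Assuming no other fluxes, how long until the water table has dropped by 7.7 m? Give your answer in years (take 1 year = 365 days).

A = 10.9 km² = 1.09 × 10^7 m²
ΔV = Sy × A × Δh = 0.28 × 1.09 × 10^7 × 7.7 = 2.35 × 10^7 m³
Net withdrawal = 24.3 − 7.85 = 16.45 ML/d = 16450 m³/d
t = ΔV / Q = 2.35 × 10^7 m³ / 16450 m³/d = 1429 d
t = 1429 d ≈ 3.914 years

t ≈ 3.91 years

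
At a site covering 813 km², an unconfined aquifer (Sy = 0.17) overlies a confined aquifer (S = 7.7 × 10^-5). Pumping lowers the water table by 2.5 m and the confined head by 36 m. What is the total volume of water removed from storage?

ΔV ≈ 3.48 × 10^8 m³

A = 813 km² = 8.13 × 10^8 m²
Unconfined: ΔV_u = Sy × A × Δh_u = 0.17 × 8.13 × 10^8 × 2.5 = 3.455 × 10^8 m³
Confined: ΔV_c = S × A × Δh_c = 7.7 × 10^-5 × 8.13 × 10^8 × 36 = 2.254 × 10^6 m³
Total ΔV = 3.455 × 10^8 + 2.254 × 10^6 = 3.478 × 10^8 m³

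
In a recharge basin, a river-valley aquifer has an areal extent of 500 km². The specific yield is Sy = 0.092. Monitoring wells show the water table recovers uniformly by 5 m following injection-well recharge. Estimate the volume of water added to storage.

A = 500 km² = 5 × 10^8 m²
ΔV = Sy × A × Δh = 0.092 × 5 × 10^8 m² × 5 m = 2.3 × 10^8 m³

ΔV ≈ 2.3 × 10^8 m³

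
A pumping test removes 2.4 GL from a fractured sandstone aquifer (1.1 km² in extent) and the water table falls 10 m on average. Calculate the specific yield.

Sy ≈ 0.22

A = 1.1 km² = 1.1 × 10^6 m²
ΔV = 2.4 GL = 2.4 × 10^6 m³
Sy = ΔV / (A × Δh) = 2.4 × 10^6 m³ / (1.1 × 10^6 m² × 10 m) = 0.2182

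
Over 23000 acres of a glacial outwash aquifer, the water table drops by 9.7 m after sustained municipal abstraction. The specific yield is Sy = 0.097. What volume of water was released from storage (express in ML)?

ΔV ≈ 87600 ML

A = 23000 acres = 9.308 × 10^7 m²
ΔV = Sy × A × Δh = 0.097 × 9.308 × 10^7 m² × 9.7 m = 8.758 × 10^7 m³
ΔV = 8.758 × 10^7 m³ = 87580 ML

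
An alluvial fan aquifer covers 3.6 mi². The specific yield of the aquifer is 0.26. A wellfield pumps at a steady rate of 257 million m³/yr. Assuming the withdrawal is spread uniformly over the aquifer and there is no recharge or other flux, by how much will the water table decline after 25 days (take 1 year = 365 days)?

A = 3.6 mi² = 9.324 × 10^6 m²
Q = 257 million m³/yr = 7.041 × 10^5 m³/d
ΔV = Q × t = 7.041 × 10^5 m³/d × 25 d = 1.76 × 10^7 m³
Δh = ΔV / (Sy × A) = 1.76 × 10^7 / (0.26 × 9.324 × 10^6) = 7.261 m

Δh ≈ 7.26 m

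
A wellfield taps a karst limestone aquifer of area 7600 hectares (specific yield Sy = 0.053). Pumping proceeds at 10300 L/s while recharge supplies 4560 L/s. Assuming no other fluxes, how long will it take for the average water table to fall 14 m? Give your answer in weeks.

A = 7600 hectares = 7.6 × 10^7 m²
ΔV = Sy × A × Δh = 0.053 × 7.6 × 10^7 × 14 = 5.639 × 10^7 m³
Net withdrawal = 10300 − 4560 = 5740 L/s = 4.959 × 10^5 m³/d
t = ΔV / Q = 5.639 × 10^7 m³ / 4.959 × 10^5 m³/d = 113.7 d
t = 113.7 d ≈ 16.24 weeks

t ≈ 16.2 weeks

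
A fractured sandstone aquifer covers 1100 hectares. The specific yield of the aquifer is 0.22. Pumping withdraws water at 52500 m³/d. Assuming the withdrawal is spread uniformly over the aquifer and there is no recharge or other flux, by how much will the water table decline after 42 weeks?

A = 1100 hectares = 1.1 × 10^7 m²
t = 42 weeks = 294 d
ΔV = Q × t = 52500 m³/d × 294 d = 1.544 × 10^7 m³
Δh = ΔV / (Sy × A) = 1.544 × 10^7 / (0.22 × 1.1 × 10^7) = 6.378 m

Δh ≈ 6.38 m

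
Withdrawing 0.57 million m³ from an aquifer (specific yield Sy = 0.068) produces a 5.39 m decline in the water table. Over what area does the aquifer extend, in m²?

ΔV = 0.57 million m³ = 5.7 × 10^5 m³
A = ΔV / (Sy × Δh) = 5.7 × 10^5 / (0.068 × 5.39) = 1.555 × 10^6 m²

A ≈ 1.56 × 10^6 m²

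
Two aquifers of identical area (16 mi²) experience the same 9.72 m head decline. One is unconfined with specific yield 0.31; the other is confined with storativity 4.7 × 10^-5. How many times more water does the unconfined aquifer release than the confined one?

A = 16 mi² = 4.144 × 10^7 m²
Unconfined: ΔV_u = Sy × A × Δh = 0.31 × 4.144 × 10^7 × 9.72 = 1.249 × 10^8 m³
Confined: ΔV_c = S × A × Δh = 4.7 × 10^-5 × 4.144 × 10^7 × 9.72 = 18930 m³
Ratio = ΔV_u / ΔV_c = Sy / S = 0.31 / 4.7 × 10^-5 = 6596

ΔV_u / ΔV_c ≈ 6600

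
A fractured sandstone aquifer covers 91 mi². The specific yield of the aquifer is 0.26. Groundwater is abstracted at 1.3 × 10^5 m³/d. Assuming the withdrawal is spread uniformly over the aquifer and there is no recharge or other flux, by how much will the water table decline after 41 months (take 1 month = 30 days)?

Δh ≈ 2.61 m

A = 91 mi² = 2.357 × 10^8 m²
t = 41 months = 1230 d
ΔV = Q × t = 1.3 × 10^5 m³/d × 1230 d = 1.599 × 10^8 m³
Δh = ΔV / (Sy × A) = 1.599 × 10^8 / (0.26 × 2.357 × 10^8) = 2.609 m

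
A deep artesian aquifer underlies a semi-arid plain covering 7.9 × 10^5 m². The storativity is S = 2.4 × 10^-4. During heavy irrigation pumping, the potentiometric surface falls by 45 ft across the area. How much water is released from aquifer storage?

Δh = 45 ft = 13.72 m
ΔV = S × A × Δh = 2.4 × 10^-4 × 7.9 × 10^5 m² × 13.72 m = 2601 m³

ΔV ≈ 2600 m³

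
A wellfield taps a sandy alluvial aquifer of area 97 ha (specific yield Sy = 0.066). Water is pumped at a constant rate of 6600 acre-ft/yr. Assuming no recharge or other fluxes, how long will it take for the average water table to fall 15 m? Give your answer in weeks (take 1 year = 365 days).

t ≈ 6.15 weeks

A = 97 ha = 9.7 × 10^5 m²
ΔV = Sy × A × Δh = 0.066 × 9.7 × 10^5 × 15 = 9.603 × 10^5 m³
Q = 6600 acre-ft/yr = 22300 m³/d
t = ΔV / Q = 9.603 × 10^5 m³ / 22300 m³/d = 43.05 d
t = 43.05 d ≈ 6.151 weeks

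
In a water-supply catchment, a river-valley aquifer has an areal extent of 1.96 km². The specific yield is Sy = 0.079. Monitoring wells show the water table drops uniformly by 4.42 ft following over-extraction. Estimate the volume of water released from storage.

ΔV ≈ 2.09 × 10^5 m³

A = 1.96 km² = 1.96 × 10^6 m²
Δh = 4.42 ft = 1.347 m
ΔV = Sy × A × Δh = 0.079 × 1.96 × 10^6 m² × 1.347 m = 2.086 × 10^5 m³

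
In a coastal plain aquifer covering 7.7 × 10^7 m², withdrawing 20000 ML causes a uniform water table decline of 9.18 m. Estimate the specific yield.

ΔV = 20000 ML = 2 × 10^7 m³
Sy = ΔV / (A × Δh) = 2 × 10^7 m³ / (7.7 × 10^7 m² × 9.18 m) = 0.02829

Sy ≈ 0.028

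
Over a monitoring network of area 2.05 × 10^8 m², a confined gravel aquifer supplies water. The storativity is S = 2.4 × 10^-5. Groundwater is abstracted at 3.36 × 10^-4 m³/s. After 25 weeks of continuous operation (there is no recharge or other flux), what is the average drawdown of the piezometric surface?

Q = 3.36 × 10^-4 m³/s = 29.03 m³/d
t = 25 weeks = 175 d
ΔV = Q × t = 29.03 m³/d × 175 d = 5080 m³
Δh = ΔV / (S × A) = 5080 / (2.4 × 10^-5 × 2.05 × 10^8) = 1.033 m

Δh ≈ 1.03 m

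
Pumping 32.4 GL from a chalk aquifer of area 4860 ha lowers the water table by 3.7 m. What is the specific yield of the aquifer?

A = 4860 ha = 4.86 × 10^7 m²
ΔV = 32.4 GL = 3.24 × 10^7 m³
Sy = ΔV / (A × Δh) = 3.24 × 10^7 m³ / (4.86 × 10^7 m² × 3.7 m) = 0.1802

Sy ≈ 0.18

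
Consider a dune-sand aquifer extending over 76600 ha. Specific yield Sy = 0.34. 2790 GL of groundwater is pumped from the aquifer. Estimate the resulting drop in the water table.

Δh ≈ 10.7 m

A = 76600 ha = 7.66 × 10^8 m²
ΔV = 2790 GL = 2.79 × 10^9 m³
Δh = ΔV / (Sy × A) = 2.79 × 10^9 m³ / (0.34 × 7.66 × 10^8 m²) = 10.71 m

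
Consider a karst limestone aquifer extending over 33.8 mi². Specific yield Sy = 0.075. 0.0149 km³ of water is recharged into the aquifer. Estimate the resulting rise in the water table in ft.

Δh ≈ 7.45 ft

A = 33.8 mi² = 8.754 × 10^7 m²
ΔV = 0.0149 km³ = 1.49 × 10^7 m³
Δh = ΔV / (Sy × A) = 1.49 × 10^7 m³ / (0.075 × 8.754 × 10^7 m²) = 2.269 m
Δh = 2.269 m = 7.446 ft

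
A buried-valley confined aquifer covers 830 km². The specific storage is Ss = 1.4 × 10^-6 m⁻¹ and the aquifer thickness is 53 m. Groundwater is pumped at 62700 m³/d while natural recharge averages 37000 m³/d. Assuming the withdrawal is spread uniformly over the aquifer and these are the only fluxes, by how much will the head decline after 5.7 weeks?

Δh ≈ 16.7 m

S = Ss × b = 1.4 × 10^-6 m⁻¹ × 53 m = 7.42 × 10^-5
A = 830 km² = 8.3 × 10^8 m²
Net abstraction = 62700 − 37000 = 25700 m³/d
t = 5.7 weeks = 39.9 d
ΔV = Q × t = 25700 m³/d × 39.9 d = 1.025 × 10^6 m³
Δh = ΔV / (S × A) = 1.025 × 10^6 / (7.42 × 10^-5 × 8.3 × 10^8) = 16.65 m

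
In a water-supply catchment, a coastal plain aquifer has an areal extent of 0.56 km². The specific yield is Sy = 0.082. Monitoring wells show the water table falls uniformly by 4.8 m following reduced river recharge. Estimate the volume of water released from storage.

ΔV ≈ 2.2 × 10^5 m³

A = 0.56 km² = 5.6 × 10^5 m²
ΔV = Sy × A × Δh = 0.082 × 5.6 × 10^5 m² × 4.8 m = 2.204 × 10^5 m³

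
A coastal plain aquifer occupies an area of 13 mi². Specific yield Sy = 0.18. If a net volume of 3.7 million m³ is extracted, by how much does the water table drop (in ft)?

A = 13 mi² = 3.367 × 10^7 m²
ΔV = 3.7 million m³ = 3.7 × 10^6 m³
Δh = ΔV / (Sy × A) = 3.7 × 10^6 m³ / (0.18 × 3.367 × 10^7 m²) = 0.6105 m
Δh = 0.6105 m = 2.003 ft

Δh ≈ 2 ft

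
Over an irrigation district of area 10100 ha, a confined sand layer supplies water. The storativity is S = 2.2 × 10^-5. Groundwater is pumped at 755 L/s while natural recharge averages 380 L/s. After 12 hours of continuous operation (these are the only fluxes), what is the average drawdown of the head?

Δh ≈ 7.29 m

A = 10100 ha = 1.01 × 10^8 m²
Net abstraction = 755 − 380 = 375 L/s
Q_net = 375 L/s = 32400 m³/d
t = 12 hours = 0.5 d
ΔV = Q × t = 32400 m³/d × 0.5 d = 16200 m³
Δh = ΔV / (S × A) = 16200 / (2.2 × 10^-5 × 1.01 × 10^8) = 7.291 m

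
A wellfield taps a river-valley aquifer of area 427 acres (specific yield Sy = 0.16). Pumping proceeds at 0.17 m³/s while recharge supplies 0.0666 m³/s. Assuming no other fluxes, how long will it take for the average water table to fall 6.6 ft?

t ≈ 62.3 days

A = 427 acres = 1.728 × 10^6 m²
Δh = 6.6 ft = 2.012 m
ΔV = Sy × A × Δh = 0.16 × 1.728 × 10^6 × 2.012 = 5.562 × 10^5 m³
Net withdrawal = 0.17 − 0.0666 = 0.1034 m³/s = 8934 m³/d
t = ΔV / Q = 5.562 × 10^5 m³ / 8934 m³/d = 62.26 d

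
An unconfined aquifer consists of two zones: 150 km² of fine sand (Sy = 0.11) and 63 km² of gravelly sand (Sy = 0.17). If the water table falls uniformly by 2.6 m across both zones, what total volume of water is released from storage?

ΔV ≈ 7.07 × 10^7 m³

A₁ = 150 km² = 1.5 × 10^8 m²; A₂ = 63 km² = 6.3 × 10^7 m²
ΔV₁ = 0.11 × 1.5 × 10^8 × 2.6 = 4.29 × 10^7 m³
ΔV₂ = 0.17 × 6.3 × 10^7 × 2.6 = 2.785 × 10^7 m³
ΔV = ΔV₁ + ΔV₂ = 7.075 × 10^7 m³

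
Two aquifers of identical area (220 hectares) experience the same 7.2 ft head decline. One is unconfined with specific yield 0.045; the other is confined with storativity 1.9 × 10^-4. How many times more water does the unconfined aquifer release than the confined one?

ΔV_u / ΔV_c ≈ 237

A = 220 hectares = 2.2 × 10^6 m²
Δh = 7.2 ft = 2.195 m
Unconfined: ΔV_u = Sy × A × Δh = 0.045 × 2.2 × 10^6 × 2.195 = 2.173 × 10^5 m³
Confined: ΔV_c = S × A × Δh = 1.9 × 10^-4 × 2.2 × 10^6 × 2.195 = 917.3 m³
Ratio = ΔV_u / ΔV_c = Sy / S = 0.045 / 1.9 × 10^-4 = 236.8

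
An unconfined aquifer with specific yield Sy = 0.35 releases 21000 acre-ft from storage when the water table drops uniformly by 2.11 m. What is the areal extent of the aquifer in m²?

ΔV = 21000 acre-ft = 2.59 × 10^7 m³
A = ΔV / (Sy × Δh) = 2.59 × 10^7 / (0.35 × 2.11) = 3.508 × 10^7 m²

A ≈ 3.51 × 10^7 m²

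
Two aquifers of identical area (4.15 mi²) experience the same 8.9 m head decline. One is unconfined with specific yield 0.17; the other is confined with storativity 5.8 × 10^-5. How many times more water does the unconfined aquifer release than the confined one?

ΔV_u / ΔV_c ≈ 2930

A = 4.15 mi² = 1.075 × 10^7 m²
Unconfined: ΔV_u = Sy × A × Δh = 0.17 × 1.075 × 10^7 × 8.9 = 1.626 × 10^7 m³
Confined: ΔV_c = S × A × Δh = 5.8 × 10^-5 × 1.075 × 10^7 × 8.9 = 5548 m³
Ratio = ΔV_u / ΔV_c = Sy / S = 0.17 / 5.8 × 10^-5 = 2931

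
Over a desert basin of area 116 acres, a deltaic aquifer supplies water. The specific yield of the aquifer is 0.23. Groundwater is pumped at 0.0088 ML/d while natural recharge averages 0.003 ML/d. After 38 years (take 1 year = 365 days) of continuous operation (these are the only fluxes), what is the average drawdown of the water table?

A = 116 acres = 4.694 × 10^5 m²
Net abstraction = 0.0088 − 0.003 = 0.0058 ML/d
Q_net = 0.0058 ML/d = 5.8 m³/d
t = 38 years = 13870 d
ΔV = Q × t = 5.8 m³/d × 13870 d = 80450 m³
Δh = ΔV / (Sy × A) = 80450 / (0.23 × 4.694 × 10^5) = 0.7451 m

Δh ≈ 0.745 m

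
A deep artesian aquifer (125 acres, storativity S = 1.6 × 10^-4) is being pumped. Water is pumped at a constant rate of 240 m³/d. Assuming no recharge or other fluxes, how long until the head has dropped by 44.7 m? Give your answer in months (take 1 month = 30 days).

A = 125 acres = 5.059 × 10^5 m²
ΔV = S × A × Δh = 1.6 × 10^-4 × 5.059 × 10^5 × 44.7 = 3618 m³
t = ΔV / Q = 3618 m³ / 240 m³/d = 15.07 d
t = 15.07 d ≈ 0.5025 months

t ≈ 0.502 months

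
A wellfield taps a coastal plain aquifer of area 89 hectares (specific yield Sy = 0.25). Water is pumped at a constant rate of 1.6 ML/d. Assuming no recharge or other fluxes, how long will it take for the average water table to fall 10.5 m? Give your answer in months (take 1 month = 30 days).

t ≈ 48.7 months

A = 89 hectares = 8.9 × 10^5 m²
ΔV = Sy × A × Δh = 0.25 × 8.9 × 10^5 × 10.5 = 2.336 × 10^6 m³
Q = 1.6 ML/d = 1600 m³/d
t = ΔV / Q = 2.336 × 10^6 m³ / 1600 m³/d = 1460 d
t = 1460 d ≈ 48.67 months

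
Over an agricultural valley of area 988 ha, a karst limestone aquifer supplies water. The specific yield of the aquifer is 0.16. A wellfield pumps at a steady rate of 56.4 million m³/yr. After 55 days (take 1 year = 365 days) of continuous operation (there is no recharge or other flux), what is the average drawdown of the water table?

A = 988 ha = 9.88 × 10^6 m²
Q = 56.4 million m³/yr = 1.545 × 10^5 m³/d
ΔV = Q × t = 1.545 × 10^5 m³/d × 55 d = 8.499 × 10^6 m³
Δh = ΔV / (Sy × A) = 8.499 × 10^6 / (0.16 × 9.88 × 10^6) = 5.376 m

Δh ≈ 5.38 m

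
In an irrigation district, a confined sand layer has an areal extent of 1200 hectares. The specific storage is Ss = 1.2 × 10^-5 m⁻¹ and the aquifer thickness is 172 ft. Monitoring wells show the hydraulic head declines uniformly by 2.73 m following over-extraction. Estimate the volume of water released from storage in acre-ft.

ΔV ≈ 16.7 acre-ft

b = 172 ft = 52.43 m
S = Ss × b = 1.2 × 10^-5 m⁻¹ × 52.43 m = 6.291 × 10^-4
A = 1200 hectares = 1.2 × 10^7 m²
ΔV = S × A × Δh = 6.291 × 10^-4 × 1.2 × 10^7 m² × 2.73 m = 20610 m³
ΔV = 20610 m³ = 16.71 acre-ft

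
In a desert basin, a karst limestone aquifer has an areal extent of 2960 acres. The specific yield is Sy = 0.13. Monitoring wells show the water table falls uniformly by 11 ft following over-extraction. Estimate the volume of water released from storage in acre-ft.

ΔV ≈ 4230 acre-ft

A = 2960 acres = 1.198 × 10^7 m²
Δh = 11 ft = 3.353 m
ΔV = Sy × A × Δh = 0.13 × 1.198 × 10^7 m² × 3.353 m = 5.221 × 10^6 m³
ΔV = 5.221 × 10^6 m³ = 4233 acre-ft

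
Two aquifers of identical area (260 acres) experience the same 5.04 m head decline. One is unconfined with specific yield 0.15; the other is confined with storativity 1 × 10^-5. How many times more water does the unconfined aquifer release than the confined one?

ΔV_u / ΔV_c ≈ 15000

A = 260 acres = 1.052 × 10^6 m²
Unconfined: ΔV_u = Sy × A × Δh = 0.15 × 1.052 × 10^6 × 5.04 = 7.955 × 10^5 m³
Confined: ΔV_c = S × A × Δh = 1 × 10^-5 × 1.052 × 10^6 × 5.04 = 53.03 m³
Ratio = ΔV_u / ΔV_c = Sy / S = 0.15 / 1 × 10^-5 = 15000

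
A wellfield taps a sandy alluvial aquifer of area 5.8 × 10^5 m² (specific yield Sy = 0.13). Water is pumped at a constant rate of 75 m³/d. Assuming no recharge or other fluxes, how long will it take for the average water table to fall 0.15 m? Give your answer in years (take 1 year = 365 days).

ΔV = Sy × A × Δh = 0.13 × 5.8 × 10^5 × 0.15 = 11310 m³
t = ΔV / Q = 11310 m³ / 75 m³/d = 150.8 d
t = 150.8 d ≈ 0.4132 years

t ≈ 0.413 years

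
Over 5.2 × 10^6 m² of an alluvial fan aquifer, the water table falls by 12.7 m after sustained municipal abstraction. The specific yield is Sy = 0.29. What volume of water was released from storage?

ΔV ≈ 1.92 × 10^7 m³

ΔV = Sy × A × Δh = 0.29 × 5.2 × 10^6 m² × 12.7 m = 1.915 × 10^7 m³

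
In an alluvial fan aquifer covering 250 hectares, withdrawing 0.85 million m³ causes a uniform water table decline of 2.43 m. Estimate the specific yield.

Sy ≈ 0.14

A = 250 hectares = 2.5 × 10^6 m²
ΔV = 0.85 million m³ = 8.5 × 10^5 m³
Sy = ΔV / (A × Δh) = 8.5 × 10^5 m³ / (2.5 × 10^6 m² × 2.43 m) = 0.1399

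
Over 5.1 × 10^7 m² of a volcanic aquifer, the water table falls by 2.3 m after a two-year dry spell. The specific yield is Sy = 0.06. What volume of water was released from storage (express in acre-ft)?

ΔV = Sy × A × Δh = 0.06 × 5.1 × 10^7 m² × 2.3 m = 7.038 × 10^6 m³
ΔV = 7.038 × 10^6 m³ = 5706 acre-ft

ΔV ≈ 5710 acre-ft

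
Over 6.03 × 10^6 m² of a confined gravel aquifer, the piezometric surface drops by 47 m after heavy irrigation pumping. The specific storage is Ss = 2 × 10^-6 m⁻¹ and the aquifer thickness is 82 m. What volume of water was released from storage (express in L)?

S = Ss × b = 2 × 10^-6 m⁻¹ × 82 m = 1.64 × 10^-4
ΔV = S × A × Δh = 1.64 × 10^-4 × 6.03 × 10^6 m² × 47 m = 46480 m³
ΔV = 46480 m³ = 4.648 × 10^7 L

ΔV ≈ 4.65 × 10^7 L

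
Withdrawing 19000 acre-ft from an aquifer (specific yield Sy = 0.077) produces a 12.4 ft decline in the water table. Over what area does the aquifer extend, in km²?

A ≈ 80.5 km²

Δh = 12.4 ft = 3.78 m
ΔV = 19000 acre-ft = 2.344 × 10^7 m³
A = ΔV / (Sy × Δh) = 2.344 × 10^7 / (0.077 × 3.78) = 8.053 × 10^7 m²
A = 8.053 × 10^7 m² = 80.53 km²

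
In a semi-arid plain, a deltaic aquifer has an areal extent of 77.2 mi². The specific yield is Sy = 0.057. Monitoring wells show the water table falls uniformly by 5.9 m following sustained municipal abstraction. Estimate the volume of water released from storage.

A = 77.2 mi² = 1.999 × 10^8 m²
ΔV = Sy × A × Δh = 0.057 × 1.999 × 10^8 m² × 5.9 m = 6.724 × 10^7 m³

ΔV ≈ 6.72 × 10^7 m³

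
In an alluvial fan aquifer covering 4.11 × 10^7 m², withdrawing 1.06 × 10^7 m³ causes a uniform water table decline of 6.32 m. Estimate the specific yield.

Sy = ΔV / (A × Δh) = 1.06 × 10^7 m³ / (4.11 × 10^7 m² × 6.32 m) = 0.04081

Sy ≈ 0.041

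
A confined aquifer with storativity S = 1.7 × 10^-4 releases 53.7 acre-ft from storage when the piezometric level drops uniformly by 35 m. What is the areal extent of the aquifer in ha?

A ≈ 1110 ha

ΔV = 53.7 acre-ft = 66240 m³
A = ΔV / (S × Δh) = 66240 / (1.7 × 10^-4 × 35) = 1.113 × 10^7 m²
A = 1.113 × 10^7 m² = 1113 ha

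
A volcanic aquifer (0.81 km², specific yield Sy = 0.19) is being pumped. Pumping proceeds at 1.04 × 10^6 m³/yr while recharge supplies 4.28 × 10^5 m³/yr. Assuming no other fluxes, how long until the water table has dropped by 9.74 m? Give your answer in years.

t ≈ 2.45 years

A = 0.81 km² = 8.1 × 10^5 m²
ΔV = Sy × A × Δh = 0.19 × 8.1 × 10^5 × 9.74 = 1.499 × 10^6 m³
Net withdrawal = 1.04 × 10^6 − 4.28 × 10^5 = 6.12 × 10^5 m³/yr = 1677 m³/d
t = ΔV / Q = 1.499 × 10^6 m³ / 1677 m³/d = 894 d
t = 894 d ≈ 2.449 years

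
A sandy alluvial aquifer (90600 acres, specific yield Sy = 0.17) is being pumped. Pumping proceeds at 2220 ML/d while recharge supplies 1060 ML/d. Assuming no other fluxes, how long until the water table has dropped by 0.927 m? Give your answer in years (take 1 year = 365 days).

A = 90600 acres = 3.666 × 10^8 m²
ΔV = Sy × A × Δh = 0.17 × 3.666 × 10^8 × 0.927 = 5.778 × 10^7 m³
Net withdrawal = 2220 − 1060 = 1160 ML/d = 1.16 × 10^6 m³/d
t = ΔV / Q = 5.778 × 10^7 m³ / 1.16 × 10^6 m³/d = 49.81 d
t = 49.81 d ≈ 0.1365 years

t ≈ 0.136 years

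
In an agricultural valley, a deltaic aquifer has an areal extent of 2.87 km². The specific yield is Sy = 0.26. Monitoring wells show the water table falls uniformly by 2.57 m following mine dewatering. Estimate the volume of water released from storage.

ΔV ≈ 1.92 × 10^6 m³

A = 2.87 km² = 2.87 × 10^6 m²
ΔV = Sy × A × Δh = 0.26 × 2.87 × 10^6 m² × 2.57 m = 1.918 × 10^6 m³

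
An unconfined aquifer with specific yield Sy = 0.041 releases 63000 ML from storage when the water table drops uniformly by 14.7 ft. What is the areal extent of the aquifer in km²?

A ≈ 343 km²

Δh = 14.7 ft = 4.481 m
ΔV = 63000 ML = 6.3 × 10^7 m³
A = ΔV / (Sy × Δh) = 6.3 × 10^7 / (0.041 × 4.481) = 3.429 × 10^8 m²
A = 3.429 × 10^8 m² = 342.9 km²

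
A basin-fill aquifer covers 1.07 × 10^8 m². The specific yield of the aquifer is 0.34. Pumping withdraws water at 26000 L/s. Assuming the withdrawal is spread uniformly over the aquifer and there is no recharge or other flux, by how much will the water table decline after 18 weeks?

Q = 26000 L/s = 2.246 × 10^6 m³/d
t = 18 weeks = 126 d
ΔV = Q × t = 2.246 × 10^6 m³/d × 126 d = 2.83 × 10^8 m³
Δh = ΔV / (Sy × A) = 2.83 × 10^8 / (0.34 × 1.07 × 10^8) = 7.78 m

Δh ≈ 7.78 m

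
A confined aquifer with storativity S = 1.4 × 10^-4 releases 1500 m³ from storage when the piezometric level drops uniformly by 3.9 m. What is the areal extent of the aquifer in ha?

A ≈ 275 ha

A = ΔV / (S × Δh) = 1500 / (1.4 × 10^-4 × 3.9) = 2.747 × 10^6 m²
A = 2.747 × 10^6 m² = 274.7 ha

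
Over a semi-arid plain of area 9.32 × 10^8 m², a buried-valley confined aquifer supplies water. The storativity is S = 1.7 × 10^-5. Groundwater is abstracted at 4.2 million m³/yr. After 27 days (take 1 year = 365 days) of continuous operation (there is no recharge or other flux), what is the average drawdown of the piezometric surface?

Δh ≈ 19.6 m

Q = 4.2 million m³/yr = 11510 m³/d
ΔV = Q × t = 11510 m³/d × 27 d = 3.107 × 10^5 m³
Δh = ΔV / (S × A) = 3.107 × 10^5 / (1.7 × 10^-5 × 9.32 × 10^8) = 19.61 m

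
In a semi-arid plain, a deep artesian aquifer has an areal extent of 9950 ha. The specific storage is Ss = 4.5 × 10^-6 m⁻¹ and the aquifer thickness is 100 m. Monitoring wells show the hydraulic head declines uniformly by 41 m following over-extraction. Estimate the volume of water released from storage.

S = Ss × b = 4.5 × 10^-6 m⁻¹ × 100 m = 4.5 × 10^-4
A = 9950 ha = 9.95 × 10^7 m²
ΔV = S × A × Δh = 4.5 × 10^-4 × 9.95 × 10^7 m² × 41 m = 1.836 × 10^6 m³

ΔV ≈ 1.84 × 10^6 m³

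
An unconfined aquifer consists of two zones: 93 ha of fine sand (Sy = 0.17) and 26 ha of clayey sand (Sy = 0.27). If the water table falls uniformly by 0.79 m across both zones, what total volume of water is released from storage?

A₁ = 93 ha = 9.3 × 10^5 m²; A₂ = 26 ha = 2.6 × 10^5 m²
ΔV₁ = 0.17 × 9.3 × 10^5 × 0.79 = 1.249 × 10^5 m³
ΔV₂ = 0.27 × 2.6 × 10^5 × 0.79 = 55460 m³
ΔV = ΔV₁ + ΔV₂ = 1.804 × 10^5 m³

ΔV ≈ 1.8 × 10^5 m³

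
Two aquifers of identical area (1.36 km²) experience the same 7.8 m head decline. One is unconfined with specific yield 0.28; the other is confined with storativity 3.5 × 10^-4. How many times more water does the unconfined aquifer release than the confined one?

ΔV_u / ΔV_c ≈ 800

A = 1.36 km² = 1.36 × 10^6 m²
Unconfined: ΔV_u = Sy × A × Δh = 0.28 × 1.36 × 10^6 × 7.8 = 2.97 × 10^6 m³
Confined: ΔV_c = S × A × Δh = 3.5 × 10^-4 × 1.36 × 10^6 × 7.8 = 3713 m³
Ratio = ΔV_u / ΔV_c = Sy / S = 0.28 / 3.5 × 10^-4 = 800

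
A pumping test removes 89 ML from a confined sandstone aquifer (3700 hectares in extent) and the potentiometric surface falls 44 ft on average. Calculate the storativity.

S ≈ 1.8 × 10^-4

A = 3700 hectares = 3.7 × 10^7 m²
Δh = 44 ft = 13.41 m
ΔV = 89 ML = 89000 m³
S = ΔV / (A × Δh) = 89000 m³ / (3.7 × 10^7 m² × 13.41 m) = 1.794 × 10^-4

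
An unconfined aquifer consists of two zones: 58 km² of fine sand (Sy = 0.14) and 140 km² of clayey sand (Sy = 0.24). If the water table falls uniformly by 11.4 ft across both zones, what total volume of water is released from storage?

A₁ = 58 km² = 5.8 × 10^7 m²; A₂ = 140 km² = 1.4 × 10^8 m²
Δh = 11.4 ft = 3.475 m
ΔV₁ = 0.14 × 5.8 × 10^7 × 3.475 = 2.821 × 10^7 m³
ΔV₂ = 0.24 × 1.4 × 10^8 × 3.475 = 1.168 × 10^8 m³
ΔV = ΔV₁ + ΔV₂ = 1.45 × 10^8 m³

ΔV ≈ 1.45 × 10^8 m³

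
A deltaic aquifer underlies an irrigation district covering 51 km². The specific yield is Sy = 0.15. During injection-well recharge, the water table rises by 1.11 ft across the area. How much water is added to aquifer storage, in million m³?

ΔV ≈ 2.59 million m³

A = 51 km² = 5.1 × 10^7 m²
Δh = 1.11 ft = 0.3383 m
ΔV = Sy × A × Δh = 0.15 × 5.1 × 10^7 m² × 0.3383 m = 2.588 × 10^6 m³
ΔV = 2.588 × 10^6 m³ = 2.588 million m³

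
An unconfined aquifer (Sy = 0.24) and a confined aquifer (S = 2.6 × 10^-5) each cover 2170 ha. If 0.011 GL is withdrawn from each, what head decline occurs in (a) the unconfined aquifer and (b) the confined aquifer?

A = 2170 ha = 2.17 × 10^7 m²
ΔV = 0.011 GL = 11000 m³
Unconfined: Δh_u = ΔV/(Sy·A) = 11000/(0.24 × 2.17 × 10^7) = 0.002112 m
Confined: Δh_c = ΔV/(S·A) = 11000/(2.6 × 10^-5 × 2.17 × 10^7) = 19.5 m

Δh_u ≈ 0.00211 m; Δh_c ≈ 19.5 m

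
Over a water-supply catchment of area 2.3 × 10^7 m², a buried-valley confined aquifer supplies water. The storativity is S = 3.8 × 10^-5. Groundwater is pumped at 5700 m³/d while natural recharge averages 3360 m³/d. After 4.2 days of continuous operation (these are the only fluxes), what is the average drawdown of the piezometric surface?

Δh ≈ 11.2 m

Net abstraction = 5700 − 3360 = 2340 m³/d
ΔV = Q × t = 2340 m³/d × 4.2 d = 9828 m³
Δh = ΔV / (S × A) = 9828 / (3.8 × 10^-5 × 2.3 × 10^7) = 11.24 m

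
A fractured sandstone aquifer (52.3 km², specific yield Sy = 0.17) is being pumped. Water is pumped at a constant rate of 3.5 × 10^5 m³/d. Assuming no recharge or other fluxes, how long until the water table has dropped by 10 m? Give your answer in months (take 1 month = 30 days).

A = 52.3 km² = 5.23 × 10^7 m²
ΔV = Sy × A × Δh = 0.17 × 5.23 × 10^7 × 10 = 8.891 × 10^7 m³
t = ΔV / Q = 8.891 × 10^7 m³ / 3.5 × 10^5 m³/d = 254 d
t = 254 d ≈ 8.468 months

t ≈ 8.47 months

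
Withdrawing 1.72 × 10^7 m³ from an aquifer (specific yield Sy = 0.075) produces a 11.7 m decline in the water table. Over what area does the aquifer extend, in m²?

A = ΔV / (Sy × Δh) = 1.72 × 10^7 / (0.075 × 11.7) = 1.96 × 10^7 m²

A ≈ 1.96 × 10^7 m²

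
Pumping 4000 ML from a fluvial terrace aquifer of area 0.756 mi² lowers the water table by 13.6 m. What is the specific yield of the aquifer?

A = 0.756 mi² = 1.958 × 10^6 m²
ΔV = 4000 ML = 4 × 10^6 m³
Sy = ΔV / (A × Δh) = 4 × 10^6 m³ / (1.958 × 10^6 m² × 13.6 m) = 0.1502

Sy ≈ 0.15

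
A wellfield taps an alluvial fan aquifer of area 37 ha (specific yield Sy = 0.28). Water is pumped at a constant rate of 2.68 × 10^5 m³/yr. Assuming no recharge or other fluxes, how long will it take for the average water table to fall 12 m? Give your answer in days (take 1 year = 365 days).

A = 37 ha = 3.7 × 10^5 m²
ΔV = Sy × A × Δh = 0.28 × 3.7 × 10^5 × 12 = 1.243 × 10^6 m³
Q = 2.68 × 10^5 m³/yr = 734.2 m³/d
t = ΔV / Q = 1.243 × 10^6 m³ / 734.2 m³/d = 1693 d

t ≈ 1690 days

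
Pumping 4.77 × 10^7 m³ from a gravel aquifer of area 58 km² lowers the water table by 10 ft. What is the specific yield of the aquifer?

A = 58 km² = 5.8 × 10^7 m²
Δh = 10 ft = 3.048 m
Sy = ΔV / (A × Δh) = 4.77 × 10^7 m³ / (5.8 × 10^7 m² × 3.048 m) = 0.2698

Sy ≈ 0.27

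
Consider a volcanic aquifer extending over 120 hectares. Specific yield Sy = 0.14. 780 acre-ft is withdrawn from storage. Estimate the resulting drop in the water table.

A = 120 hectares = 1.2 × 10^6 m²
ΔV = 780 acre-ft = 9.621 × 10^5 m³
Δh = ΔV / (Sy × A) = 9.621 × 10^5 m³ / (0.14 × 1.2 × 10^6 m²) = 5.727 m

Δh ≈ 5.73 m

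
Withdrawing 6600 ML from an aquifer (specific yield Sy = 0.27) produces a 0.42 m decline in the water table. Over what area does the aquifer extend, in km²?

A ≈ 58.2 km²

ΔV = 6600 ML = 6.6 × 10^6 m³
A = ΔV / (Sy × Δh) = 6.6 × 10^6 / (0.27 × 0.42) = 5.82 × 10^7 m²
A = 5.82 × 10^7 m² = 58.2 km²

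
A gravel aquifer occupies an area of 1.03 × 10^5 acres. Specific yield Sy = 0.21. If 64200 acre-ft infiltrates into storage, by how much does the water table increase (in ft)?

Δh ≈ 2.97 ft

A = 1.03 × 10^5 acres = 4.168 × 10^8 m²
ΔV = 64200 acre-ft = 7.919 × 10^7 m³
Δh = ΔV / (Sy × A) = 7.919 × 10^7 m³ / (0.21 × 4.168 × 10^8 m²) = 0.9047 m
Δh = 0.9047 m = 2.968 ft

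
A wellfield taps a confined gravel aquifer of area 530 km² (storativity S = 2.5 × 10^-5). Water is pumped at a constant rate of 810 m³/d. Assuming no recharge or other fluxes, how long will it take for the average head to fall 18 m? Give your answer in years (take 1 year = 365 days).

t ≈ 0.807 years

A = 530 km² = 5.3 × 10^8 m²
ΔV = S × A × Δh = 2.5 × 10^-5 × 5.3 × 10^8 × 18 = 2.385 × 10^5 m³
t = ΔV / Q = 2.385 × 10^5 m³ / 810 m³/d = 294.4 d
t = 294.4 d ≈ 0.8067 years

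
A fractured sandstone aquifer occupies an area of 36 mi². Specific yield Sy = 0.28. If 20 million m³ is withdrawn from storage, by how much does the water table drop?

Δh ≈ 0.766 m

A = 36 mi² = 9.324 × 10^7 m²
ΔV = 20 million m³ = 2 × 10^7 m³
Δh = ΔV / (Sy × A) = 2 × 10^7 m³ / (0.28 × 9.324 × 10^7 m²) = 0.7661 m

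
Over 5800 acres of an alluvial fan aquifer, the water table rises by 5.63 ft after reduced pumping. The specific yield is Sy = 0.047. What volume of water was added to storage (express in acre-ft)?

ΔV ≈ 1530 acre-ft

A = 5800 acres = 2.347 × 10^7 m²
Δh = 5.63 ft = 1.716 m
ΔV = Sy × A × Δh = 0.047 × 2.347 × 10^7 m² × 1.716 m = 1.893 × 10^6 m³
ΔV = 1.893 × 10^6 m³ = 1535 acre-ft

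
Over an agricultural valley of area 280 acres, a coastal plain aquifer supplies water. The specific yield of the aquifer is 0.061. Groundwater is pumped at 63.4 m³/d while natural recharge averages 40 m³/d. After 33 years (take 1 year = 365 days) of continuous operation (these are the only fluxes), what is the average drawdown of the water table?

A = 280 acres = 1.133 × 10^6 m²
Net abstraction = 63.4 − 40 = 23.4 m³/d
t = 33 years = 12040 d
ΔV = Q × t = 23.4 m³/d × 12040 d = 2.819 × 10^5 m³
Δh = ΔV / (Sy × A) = 2.819 × 10^5 / (0.061 × 1.133 × 10^6) = 4.078 m

Δh ≈ 4.08 m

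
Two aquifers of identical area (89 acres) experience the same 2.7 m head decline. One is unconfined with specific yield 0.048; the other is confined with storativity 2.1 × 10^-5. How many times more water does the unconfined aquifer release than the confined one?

A = 89 acres = 3.602 × 10^5 m²
Unconfined: ΔV_u = Sy × A × Δh = 0.048 × 3.602 × 10^5 × 2.7 = 46680 m³
Confined: ΔV_c = S × A × Δh = 2.1 × 10^-5 × 3.602 × 10^5 × 2.7 = 20.42 m³
Ratio = ΔV_u / ΔV_c = Sy / S = 0.048 / 2.1 × 10^-5 = 2286

ΔV_u / ΔV_c ≈ 2290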